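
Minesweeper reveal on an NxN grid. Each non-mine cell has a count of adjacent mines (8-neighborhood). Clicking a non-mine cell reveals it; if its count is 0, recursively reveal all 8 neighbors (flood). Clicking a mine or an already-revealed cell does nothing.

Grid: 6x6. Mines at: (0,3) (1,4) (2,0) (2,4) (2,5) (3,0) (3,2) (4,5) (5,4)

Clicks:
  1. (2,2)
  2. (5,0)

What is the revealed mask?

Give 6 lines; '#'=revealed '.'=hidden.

Answer: ......
......
..#...
......
####..
####..

Derivation:
Click 1 (2,2) count=1: revealed 1 new [(2,2)] -> total=1
Click 2 (5,0) count=0: revealed 8 new [(4,0) (4,1) (4,2) (4,3) (5,0) (5,1) (5,2) (5,3)] -> total=9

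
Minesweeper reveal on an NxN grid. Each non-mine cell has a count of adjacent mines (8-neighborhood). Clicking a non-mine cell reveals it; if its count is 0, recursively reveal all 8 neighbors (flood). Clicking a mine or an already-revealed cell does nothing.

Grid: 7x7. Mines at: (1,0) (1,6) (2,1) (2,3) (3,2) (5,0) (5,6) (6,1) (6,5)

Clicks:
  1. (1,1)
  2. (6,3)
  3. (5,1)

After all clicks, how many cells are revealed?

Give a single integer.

Click 1 (1,1) count=2: revealed 1 new [(1,1)] -> total=1
Click 2 (6,3) count=0: revealed 19 new [(2,4) (2,5) (2,6) (3,3) (3,4) (3,5) (3,6) (4,2) (4,3) (4,4) (4,5) (4,6) (5,2) (5,3) (5,4) (5,5) (6,2) (6,3) (6,4)] -> total=20
Click 3 (5,1) count=2: revealed 1 new [(5,1)] -> total=21

Answer: 21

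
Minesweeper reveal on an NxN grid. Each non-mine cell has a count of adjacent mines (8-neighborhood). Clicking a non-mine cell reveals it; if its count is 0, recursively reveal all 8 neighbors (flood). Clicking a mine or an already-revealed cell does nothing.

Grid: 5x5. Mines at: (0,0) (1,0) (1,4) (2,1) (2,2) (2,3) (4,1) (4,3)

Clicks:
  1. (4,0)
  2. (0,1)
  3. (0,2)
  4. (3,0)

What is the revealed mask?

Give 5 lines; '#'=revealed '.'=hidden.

Answer: .###.
.###.
.....
#....
#....

Derivation:
Click 1 (4,0) count=1: revealed 1 new [(4,0)] -> total=1
Click 2 (0,1) count=2: revealed 1 new [(0,1)] -> total=2
Click 3 (0,2) count=0: revealed 5 new [(0,2) (0,3) (1,1) (1,2) (1,3)] -> total=7
Click 4 (3,0) count=2: revealed 1 new [(3,0)] -> total=8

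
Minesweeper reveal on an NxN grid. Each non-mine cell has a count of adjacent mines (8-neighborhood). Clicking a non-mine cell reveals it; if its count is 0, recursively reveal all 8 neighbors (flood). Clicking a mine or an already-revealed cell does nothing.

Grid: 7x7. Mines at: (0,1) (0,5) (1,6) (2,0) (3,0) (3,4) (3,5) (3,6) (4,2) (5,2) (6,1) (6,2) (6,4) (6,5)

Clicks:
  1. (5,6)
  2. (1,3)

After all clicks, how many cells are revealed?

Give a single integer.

Click 1 (5,6) count=1: revealed 1 new [(5,6)] -> total=1
Click 2 (1,3) count=0: revealed 14 new [(0,2) (0,3) (0,4) (1,1) (1,2) (1,3) (1,4) (2,1) (2,2) (2,3) (2,4) (3,1) (3,2) (3,3)] -> total=15

Answer: 15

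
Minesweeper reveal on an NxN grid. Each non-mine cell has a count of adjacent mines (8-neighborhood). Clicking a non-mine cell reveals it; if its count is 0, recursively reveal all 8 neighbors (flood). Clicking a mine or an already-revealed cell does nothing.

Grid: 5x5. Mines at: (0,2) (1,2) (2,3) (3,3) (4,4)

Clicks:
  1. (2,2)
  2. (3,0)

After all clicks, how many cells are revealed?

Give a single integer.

Answer: 13

Derivation:
Click 1 (2,2) count=3: revealed 1 new [(2,2)] -> total=1
Click 2 (3,0) count=0: revealed 12 new [(0,0) (0,1) (1,0) (1,1) (2,0) (2,1) (3,0) (3,1) (3,2) (4,0) (4,1) (4,2)] -> total=13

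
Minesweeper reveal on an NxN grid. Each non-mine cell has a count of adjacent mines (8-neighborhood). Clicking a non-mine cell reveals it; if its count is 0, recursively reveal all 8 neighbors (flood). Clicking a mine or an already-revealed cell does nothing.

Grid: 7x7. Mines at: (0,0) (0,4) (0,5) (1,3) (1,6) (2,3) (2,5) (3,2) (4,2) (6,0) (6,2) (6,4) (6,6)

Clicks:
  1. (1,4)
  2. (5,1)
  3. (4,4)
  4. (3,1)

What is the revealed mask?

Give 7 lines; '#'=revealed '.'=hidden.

Click 1 (1,4) count=5: revealed 1 new [(1,4)] -> total=1
Click 2 (5,1) count=3: revealed 1 new [(5,1)] -> total=2
Click 3 (4,4) count=0: revealed 12 new [(3,3) (3,4) (3,5) (3,6) (4,3) (4,4) (4,5) (4,6) (5,3) (5,4) (5,5) (5,6)] -> total=14
Click 4 (3,1) count=2: revealed 1 new [(3,1)] -> total=15

Answer: .......
....#..
.......
.#.####
...####
.#.####
.......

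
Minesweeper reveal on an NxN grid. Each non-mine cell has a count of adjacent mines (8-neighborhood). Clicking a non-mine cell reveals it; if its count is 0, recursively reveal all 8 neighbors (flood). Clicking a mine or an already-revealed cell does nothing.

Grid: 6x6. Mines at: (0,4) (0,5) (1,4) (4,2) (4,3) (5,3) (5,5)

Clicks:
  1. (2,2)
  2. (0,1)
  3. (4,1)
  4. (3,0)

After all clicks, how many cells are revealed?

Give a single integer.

Click 1 (2,2) count=0: revealed 20 new [(0,0) (0,1) (0,2) (0,3) (1,0) (1,1) (1,2) (1,3) (2,0) (2,1) (2,2) (2,3) (3,0) (3,1) (3,2) (3,3) (4,0) (4,1) (5,0) (5,1)] -> total=20
Click 2 (0,1) count=0: revealed 0 new [(none)] -> total=20
Click 3 (4,1) count=1: revealed 0 new [(none)] -> total=20
Click 4 (3,0) count=0: revealed 0 new [(none)] -> total=20

Answer: 20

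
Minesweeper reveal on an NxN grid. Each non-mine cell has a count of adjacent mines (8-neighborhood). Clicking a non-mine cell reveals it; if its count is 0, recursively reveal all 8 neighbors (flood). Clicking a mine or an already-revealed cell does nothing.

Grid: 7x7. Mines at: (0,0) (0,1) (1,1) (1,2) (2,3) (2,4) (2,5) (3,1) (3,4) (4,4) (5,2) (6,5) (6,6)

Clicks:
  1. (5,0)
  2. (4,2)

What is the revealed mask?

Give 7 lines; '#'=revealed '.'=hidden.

Click 1 (5,0) count=0: revealed 6 new [(4,0) (4,1) (5,0) (5,1) (6,0) (6,1)] -> total=6
Click 2 (4,2) count=2: revealed 1 new [(4,2)] -> total=7

Answer: .......
.......
.......
.......
###....
##.....
##.....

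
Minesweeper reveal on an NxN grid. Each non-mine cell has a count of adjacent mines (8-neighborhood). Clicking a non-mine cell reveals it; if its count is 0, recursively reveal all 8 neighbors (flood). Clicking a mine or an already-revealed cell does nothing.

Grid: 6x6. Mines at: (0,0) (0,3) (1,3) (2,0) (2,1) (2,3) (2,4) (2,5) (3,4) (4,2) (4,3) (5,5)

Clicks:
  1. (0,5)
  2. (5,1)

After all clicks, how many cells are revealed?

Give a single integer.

Answer: 5

Derivation:
Click 1 (0,5) count=0: revealed 4 new [(0,4) (0,5) (1,4) (1,5)] -> total=4
Click 2 (5,1) count=1: revealed 1 new [(5,1)] -> total=5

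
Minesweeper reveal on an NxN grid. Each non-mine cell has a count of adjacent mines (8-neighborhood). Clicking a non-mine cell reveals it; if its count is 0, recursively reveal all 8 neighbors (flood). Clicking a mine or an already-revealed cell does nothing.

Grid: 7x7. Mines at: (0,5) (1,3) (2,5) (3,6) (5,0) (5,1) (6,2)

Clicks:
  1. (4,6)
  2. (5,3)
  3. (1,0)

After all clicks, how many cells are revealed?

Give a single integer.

Click 1 (4,6) count=1: revealed 1 new [(4,6)] -> total=1
Click 2 (5,3) count=1: revealed 1 new [(5,3)] -> total=2
Click 3 (1,0) count=0: revealed 31 new [(0,0) (0,1) (0,2) (1,0) (1,1) (1,2) (2,0) (2,1) (2,2) (2,3) (2,4) (3,0) (3,1) (3,2) (3,3) (3,4) (3,5) (4,0) (4,1) (4,2) (4,3) (4,4) (4,5) (5,2) (5,4) (5,5) (5,6) (6,3) (6,4) (6,5) (6,6)] -> total=33

Answer: 33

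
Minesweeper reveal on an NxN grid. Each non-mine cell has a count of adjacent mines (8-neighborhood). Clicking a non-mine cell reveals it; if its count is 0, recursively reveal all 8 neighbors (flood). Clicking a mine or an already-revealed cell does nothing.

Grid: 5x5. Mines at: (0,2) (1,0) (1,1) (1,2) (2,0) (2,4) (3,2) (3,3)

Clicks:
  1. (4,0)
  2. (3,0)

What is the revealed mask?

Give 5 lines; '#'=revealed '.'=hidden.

Click 1 (4,0) count=0: revealed 4 new [(3,0) (3,1) (4,0) (4,1)] -> total=4
Click 2 (3,0) count=1: revealed 0 new [(none)] -> total=4

Answer: .....
.....
.....
##...
##...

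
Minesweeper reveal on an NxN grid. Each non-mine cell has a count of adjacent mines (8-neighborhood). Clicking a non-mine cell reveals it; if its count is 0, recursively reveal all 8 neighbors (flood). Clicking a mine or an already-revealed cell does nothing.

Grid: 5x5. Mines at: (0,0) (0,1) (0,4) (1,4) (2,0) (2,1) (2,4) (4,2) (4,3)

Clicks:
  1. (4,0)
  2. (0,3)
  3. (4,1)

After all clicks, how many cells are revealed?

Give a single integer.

Answer: 5

Derivation:
Click 1 (4,0) count=0: revealed 4 new [(3,0) (3,1) (4,0) (4,1)] -> total=4
Click 2 (0,3) count=2: revealed 1 new [(0,3)] -> total=5
Click 3 (4,1) count=1: revealed 0 new [(none)] -> total=5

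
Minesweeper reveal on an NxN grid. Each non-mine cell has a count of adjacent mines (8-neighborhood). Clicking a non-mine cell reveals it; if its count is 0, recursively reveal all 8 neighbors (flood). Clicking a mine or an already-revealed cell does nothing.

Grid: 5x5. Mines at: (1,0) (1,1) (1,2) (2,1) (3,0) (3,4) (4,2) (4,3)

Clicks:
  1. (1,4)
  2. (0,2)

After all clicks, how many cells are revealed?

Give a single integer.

Answer: 7

Derivation:
Click 1 (1,4) count=0: revealed 6 new [(0,3) (0,4) (1,3) (1,4) (2,3) (2,4)] -> total=6
Click 2 (0,2) count=2: revealed 1 new [(0,2)] -> total=7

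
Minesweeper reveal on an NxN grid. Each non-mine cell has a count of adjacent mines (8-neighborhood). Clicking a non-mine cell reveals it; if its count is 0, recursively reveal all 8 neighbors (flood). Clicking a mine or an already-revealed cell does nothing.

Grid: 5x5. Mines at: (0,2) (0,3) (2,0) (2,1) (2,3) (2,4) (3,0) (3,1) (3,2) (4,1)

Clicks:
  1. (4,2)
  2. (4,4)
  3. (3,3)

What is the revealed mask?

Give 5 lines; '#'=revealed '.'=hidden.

Answer: .....
.....
.....
...##
..###

Derivation:
Click 1 (4,2) count=3: revealed 1 new [(4,2)] -> total=1
Click 2 (4,4) count=0: revealed 4 new [(3,3) (3,4) (4,3) (4,4)] -> total=5
Click 3 (3,3) count=3: revealed 0 new [(none)] -> total=5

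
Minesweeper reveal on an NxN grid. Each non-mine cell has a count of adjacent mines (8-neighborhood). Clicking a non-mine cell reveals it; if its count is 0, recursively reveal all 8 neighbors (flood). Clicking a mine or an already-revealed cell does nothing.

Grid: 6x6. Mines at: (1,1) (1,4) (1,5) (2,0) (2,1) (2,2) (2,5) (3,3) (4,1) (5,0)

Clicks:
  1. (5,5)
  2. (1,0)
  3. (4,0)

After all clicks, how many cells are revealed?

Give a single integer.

Answer: 12

Derivation:
Click 1 (5,5) count=0: revealed 10 new [(3,4) (3,5) (4,2) (4,3) (4,4) (4,5) (5,2) (5,3) (5,4) (5,5)] -> total=10
Click 2 (1,0) count=3: revealed 1 new [(1,0)] -> total=11
Click 3 (4,0) count=2: revealed 1 new [(4,0)] -> total=12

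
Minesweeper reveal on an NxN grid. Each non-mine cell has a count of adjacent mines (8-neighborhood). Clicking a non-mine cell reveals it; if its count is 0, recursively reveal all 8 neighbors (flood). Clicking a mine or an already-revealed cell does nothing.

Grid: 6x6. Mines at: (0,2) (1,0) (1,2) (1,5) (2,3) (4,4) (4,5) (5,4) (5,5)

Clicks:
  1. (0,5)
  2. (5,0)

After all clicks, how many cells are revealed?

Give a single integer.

Click 1 (0,5) count=1: revealed 1 new [(0,5)] -> total=1
Click 2 (5,0) count=0: revealed 15 new [(2,0) (2,1) (2,2) (3,0) (3,1) (3,2) (3,3) (4,0) (4,1) (4,2) (4,3) (5,0) (5,1) (5,2) (5,3)] -> total=16

Answer: 16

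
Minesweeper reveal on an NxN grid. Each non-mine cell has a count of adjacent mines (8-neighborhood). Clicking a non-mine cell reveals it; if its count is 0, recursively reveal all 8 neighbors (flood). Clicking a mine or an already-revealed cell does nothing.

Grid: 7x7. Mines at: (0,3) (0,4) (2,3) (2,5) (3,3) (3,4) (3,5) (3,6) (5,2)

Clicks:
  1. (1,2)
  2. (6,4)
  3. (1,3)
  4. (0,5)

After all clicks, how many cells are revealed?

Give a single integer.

Answer: 15

Derivation:
Click 1 (1,2) count=2: revealed 1 new [(1,2)] -> total=1
Click 2 (6,4) count=0: revealed 12 new [(4,3) (4,4) (4,5) (4,6) (5,3) (5,4) (5,5) (5,6) (6,3) (6,4) (6,5) (6,6)] -> total=13
Click 3 (1,3) count=3: revealed 1 new [(1,3)] -> total=14
Click 4 (0,5) count=1: revealed 1 new [(0,5)] -> total=15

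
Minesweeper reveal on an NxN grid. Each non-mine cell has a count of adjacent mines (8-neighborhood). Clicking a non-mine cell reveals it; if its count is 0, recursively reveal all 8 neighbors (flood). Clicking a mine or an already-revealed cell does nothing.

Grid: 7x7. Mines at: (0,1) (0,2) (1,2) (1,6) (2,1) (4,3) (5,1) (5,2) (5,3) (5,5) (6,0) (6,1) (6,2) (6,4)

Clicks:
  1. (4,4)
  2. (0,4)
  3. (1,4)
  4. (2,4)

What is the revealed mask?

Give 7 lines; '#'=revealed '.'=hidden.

Click 1 (4,4) count=3: revealed 1 new [(4,4)] -> total=1
Click 2 (0,4) count=0: revealed 16 new [(0,3) (0,4) (0,5) (1,3) (1,4) (1,5) (2,3) (2,4) (2,5) (2,6) (3,3) (3,4) (3,5) (3,6) (4,5) (4,6)] -> total=17
Click 3 (1,4) count=0: revealed 0 new [(none)] -> total=17
Click 4 (2,4) count=0: revealed 0 new [(none)] -> total=17

Answer: ...###.
...###.
...####
...####
....###
.......
.......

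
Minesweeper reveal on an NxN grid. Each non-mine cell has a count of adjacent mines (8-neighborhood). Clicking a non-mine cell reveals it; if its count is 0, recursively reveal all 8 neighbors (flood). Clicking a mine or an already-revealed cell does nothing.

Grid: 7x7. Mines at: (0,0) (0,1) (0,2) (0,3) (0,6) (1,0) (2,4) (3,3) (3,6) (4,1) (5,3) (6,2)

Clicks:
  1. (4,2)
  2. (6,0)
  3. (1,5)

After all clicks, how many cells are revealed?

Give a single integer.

Answer: 6

Derivation:
Click 1 (4,2) count=3: revealed 1 new [(4,2)] -> total=1
Click 2 (6,0) count=0: revealed 4 new [(5,0) (5,1) (6,0) (6,1)] -> total=5
Click 3 (1,5) count=2: revealed 1 new [(1,5)] -> total=6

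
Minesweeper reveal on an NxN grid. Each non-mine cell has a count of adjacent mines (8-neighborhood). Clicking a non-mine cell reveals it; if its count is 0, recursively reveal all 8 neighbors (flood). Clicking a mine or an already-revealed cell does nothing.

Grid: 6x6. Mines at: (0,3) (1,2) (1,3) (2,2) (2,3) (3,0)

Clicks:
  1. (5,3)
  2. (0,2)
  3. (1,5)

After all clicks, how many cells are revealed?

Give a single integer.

Answer: 24

Derivation:
Click 1 (5,3) count=0: revealed 23 new [(0,4) (0,5) (1,4) (1,5) (2,4) (2,5) (3,1) (3,2) (3,3) (3,4) (3,5) (4,0) (4,1) (4,2) (4,3) (4,4) (4,5) (5,0) (5,1) (5,2) (5,3) (5,4) (5,5)] -> total=23
Click 2 (0,2) count=3: revealed 1 new [(0,2)] -> total=24
Click 3 (1,5) count=0: revealed 0 new [(none)] -> total=24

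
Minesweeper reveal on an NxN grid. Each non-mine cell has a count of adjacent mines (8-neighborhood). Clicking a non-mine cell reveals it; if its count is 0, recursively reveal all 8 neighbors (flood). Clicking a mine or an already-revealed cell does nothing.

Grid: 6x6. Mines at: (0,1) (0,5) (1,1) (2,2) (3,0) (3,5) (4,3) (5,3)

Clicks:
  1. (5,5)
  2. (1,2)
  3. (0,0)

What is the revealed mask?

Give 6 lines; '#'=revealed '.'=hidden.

Click 1 (5,5) count=0: revealed 4 new [(4,4) (4,5) (5,4) (5,5)] -> total=4
Click 2 (1,2) count=3: revealed 1 new [(1,2)] -> total=5
Click 3 (0,0) count=2: revealed 1 new [(0,0)] -> total=6

Answer: #.....
..#...
......
......
....##
....##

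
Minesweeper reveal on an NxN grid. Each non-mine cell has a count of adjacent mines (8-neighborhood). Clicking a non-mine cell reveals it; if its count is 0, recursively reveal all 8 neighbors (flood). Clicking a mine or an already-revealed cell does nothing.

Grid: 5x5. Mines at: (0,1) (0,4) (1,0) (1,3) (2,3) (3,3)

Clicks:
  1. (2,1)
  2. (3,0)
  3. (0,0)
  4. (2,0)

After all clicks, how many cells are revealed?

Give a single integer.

Click 1 (2,1) count=1: revealed 1 new [(2,1)] -> total=1
Click 2 (3,0) count=0: revealed 8 new [(2,0) (2,2) (3,0) (3,1) (3,2) (4,0) (4,1) (4,2)] -> total=9
Click 3 (0,0) count=2: revealed 1 new [(0,0)] -> total=10
Click 4 (2,0) count=1: revealed 0 new [(none)] -> total=10

Answer: 10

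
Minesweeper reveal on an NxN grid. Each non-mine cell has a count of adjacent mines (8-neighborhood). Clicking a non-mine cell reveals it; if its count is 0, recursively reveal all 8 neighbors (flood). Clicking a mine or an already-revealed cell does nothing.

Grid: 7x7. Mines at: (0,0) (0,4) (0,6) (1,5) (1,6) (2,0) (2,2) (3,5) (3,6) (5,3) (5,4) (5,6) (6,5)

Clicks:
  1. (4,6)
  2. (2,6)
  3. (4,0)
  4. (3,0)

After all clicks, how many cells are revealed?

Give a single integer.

Answer: 14

Derivation:
Click 1 (4,6) count=3: revealed 1 new [(4,6)] -> total=1
Click 2 (2,6) count=4: revealed 1 new [(2,6)] -> total=2
Click 3 (4,0) count=0: revealed 12 new [(3,0) (3,1) (3,2) (4,0) (4,1) (4,2) (5,0) (5,1) (5,2) (6,0) (6,1) (6,2)] -> total=14
Click 4 (3,0) count=1: revealed 0 new [(none)] -> total=14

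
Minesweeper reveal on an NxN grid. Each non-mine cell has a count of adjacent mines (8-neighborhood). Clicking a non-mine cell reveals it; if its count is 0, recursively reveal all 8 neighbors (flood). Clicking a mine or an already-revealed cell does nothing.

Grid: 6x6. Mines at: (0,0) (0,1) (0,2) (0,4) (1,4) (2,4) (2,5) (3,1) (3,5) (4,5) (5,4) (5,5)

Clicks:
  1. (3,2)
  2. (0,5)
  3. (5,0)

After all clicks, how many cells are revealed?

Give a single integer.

Answer: 10

Derivation:
Click 1 (3,2) count=1: revealed 1 new [(3,2)] -> total=1
Click 2 (0,5) count=2: revealed 1 new [(0,5)] -> total=2
Click 3 (5,0) count=0: revealed 8 new [(4,0) (4,1) (4,2) (4,3) (5,0) (5,1) (5,2) (5,3)] -> total=10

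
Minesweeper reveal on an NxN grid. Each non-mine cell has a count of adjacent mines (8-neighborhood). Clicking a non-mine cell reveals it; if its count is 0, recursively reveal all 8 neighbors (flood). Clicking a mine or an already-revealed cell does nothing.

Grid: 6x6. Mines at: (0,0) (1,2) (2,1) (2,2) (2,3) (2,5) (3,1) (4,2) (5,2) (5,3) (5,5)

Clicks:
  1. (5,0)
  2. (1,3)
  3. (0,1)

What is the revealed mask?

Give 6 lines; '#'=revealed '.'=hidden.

Click 1 (5,0) count=0: revealed 4 new [(4,0) (4,1) (5,0) (5,1)] -> total=4
Click 2 (1,3) count=3: revealed 1 new [(1,3)] -> total=5
Click 3 (0,1) count=2: revealed 1 new [(0,1)] -> total=6

Answer: .#....
...#..
......
......
##....
##....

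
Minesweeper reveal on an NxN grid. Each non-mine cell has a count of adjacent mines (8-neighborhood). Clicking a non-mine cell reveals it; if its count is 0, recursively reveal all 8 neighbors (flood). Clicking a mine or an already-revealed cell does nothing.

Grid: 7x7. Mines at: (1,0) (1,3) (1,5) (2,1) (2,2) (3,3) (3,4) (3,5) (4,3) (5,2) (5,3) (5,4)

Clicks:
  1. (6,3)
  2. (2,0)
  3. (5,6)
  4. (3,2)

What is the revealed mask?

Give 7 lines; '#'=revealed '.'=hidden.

Answer: .......
.......
#......
..#....
.....##
.....##
...#.##

Derivation:
Click 1 (6,3) count=3: revealed 1 new [(6,3)] -> total=1
Click 2 (2,0) count=2: revealed 1 new [(2,0)] -> total=2
Click 3 (5,6) count=0: revealed 6 new [(4,5) (4,6) (5,5) (5,6) (6,5) (6,6)] -> total=8
Click 4 (3,2) count=4: revealed 1 new [(3,2)] -> total=9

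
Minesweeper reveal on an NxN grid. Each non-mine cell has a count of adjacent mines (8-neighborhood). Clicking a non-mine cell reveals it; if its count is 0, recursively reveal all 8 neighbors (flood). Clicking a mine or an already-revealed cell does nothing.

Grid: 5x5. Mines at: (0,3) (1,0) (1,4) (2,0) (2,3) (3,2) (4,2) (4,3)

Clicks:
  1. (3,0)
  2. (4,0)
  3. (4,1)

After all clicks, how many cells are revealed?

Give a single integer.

Click 1 (3,0) count=1: revealed 1 new [(3,0)] -> total=1
Click 2 (4,0) count=0: revealed 3 new [(3,1) (4,0) (4,1)] -> total=4
Click 3 (4,1) count=2: revealed 0 new [(none)] -> total=4

Answer: 4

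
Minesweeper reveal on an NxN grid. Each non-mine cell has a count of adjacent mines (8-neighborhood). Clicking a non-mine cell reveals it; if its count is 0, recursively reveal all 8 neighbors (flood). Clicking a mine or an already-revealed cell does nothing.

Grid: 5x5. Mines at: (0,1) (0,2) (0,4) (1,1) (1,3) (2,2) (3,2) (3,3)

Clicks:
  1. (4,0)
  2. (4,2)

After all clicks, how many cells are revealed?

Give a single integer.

Click 1 (4,0) count=0: revealed 6 new [(2,0) (2,1) (3,0) (3,1) (4,0) (4,1)] -> total=6
Click 2 (4,2) count=2: revealed 1 new [(4,2)] -> total=7

Answer: 7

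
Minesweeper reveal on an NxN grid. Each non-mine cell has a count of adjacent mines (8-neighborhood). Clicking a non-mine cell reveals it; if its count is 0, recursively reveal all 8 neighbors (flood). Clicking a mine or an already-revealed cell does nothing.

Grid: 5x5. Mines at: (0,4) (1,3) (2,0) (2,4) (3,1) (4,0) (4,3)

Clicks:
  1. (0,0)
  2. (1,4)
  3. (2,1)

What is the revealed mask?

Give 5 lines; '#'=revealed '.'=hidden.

Answer: ###..
###.#
.#...
.....
.....

Derivation:
Click 1 (0,0) count=0: revealed 6 new [(0,0) (0,1) (0,2) (1,0) (1,1) (1,2)] -> total=6
Click 2 (1,4) count=3: revealed 1 new [(1,4)] -> total=7
Click 3 (2,1) count=2: revealed 1 new [(2,1)] -> total=8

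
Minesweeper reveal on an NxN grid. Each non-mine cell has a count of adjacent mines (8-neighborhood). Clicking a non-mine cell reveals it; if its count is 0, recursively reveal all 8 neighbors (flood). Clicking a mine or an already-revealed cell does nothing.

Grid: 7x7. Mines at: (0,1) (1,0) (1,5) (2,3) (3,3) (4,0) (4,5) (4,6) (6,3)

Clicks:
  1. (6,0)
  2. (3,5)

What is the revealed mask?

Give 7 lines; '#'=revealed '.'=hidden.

Click 1 (6,0) count=0: revealed 6 new [(5,0) (5,1) (5,2) (6,0) (6,1) (6,2)] -> total=6
Click 2 (3,5) count=2: revealed 1 new [(3,5)] -> total=7

Answer: .......
.......
.......
.....#.
.......
###....
###....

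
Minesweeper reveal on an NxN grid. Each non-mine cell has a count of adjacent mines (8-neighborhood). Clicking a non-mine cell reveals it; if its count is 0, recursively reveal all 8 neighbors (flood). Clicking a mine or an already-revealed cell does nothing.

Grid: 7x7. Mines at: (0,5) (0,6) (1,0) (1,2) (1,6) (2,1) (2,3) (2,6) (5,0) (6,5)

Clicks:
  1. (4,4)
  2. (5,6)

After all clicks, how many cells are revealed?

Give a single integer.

Answer: 22

Derivation:
Click 1 (4,4) count=0: revealed 22 new [(3,1) (3,2) (3,3) (3,4) (3,5) (3,6) (4,1) (4,2) (4,3) (4,4) (4,5) (4,6) (5,1) (5,2) (5,3) (5,4) (5,5) (5,6) (6,1) (6,2) (6,3) (6,4)] -> total=22
Click 2 (5,6) count=1: revealed 0 new [(none)] -> total=22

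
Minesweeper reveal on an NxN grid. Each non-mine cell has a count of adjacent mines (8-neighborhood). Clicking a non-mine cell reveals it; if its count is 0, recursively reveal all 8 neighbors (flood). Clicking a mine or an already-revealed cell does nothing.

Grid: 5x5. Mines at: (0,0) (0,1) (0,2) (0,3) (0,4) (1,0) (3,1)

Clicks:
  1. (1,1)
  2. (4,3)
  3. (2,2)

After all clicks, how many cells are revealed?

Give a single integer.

Answer: 13

Derivation:
Click 1 (1,1) count=4: revealed 1 new [(1,1)] -> total=1
Click 2 (4,3) count=0: revealed 12 new [(1,2) (1,3) (1,4) (2,2) (2,3) (2,4) (3,2) (3,3) (3,4) (4,2) (4,3) (4,4)] -> total=13
Click 3 (2,2) count=1: revealed 0 new [(none)] -> total=13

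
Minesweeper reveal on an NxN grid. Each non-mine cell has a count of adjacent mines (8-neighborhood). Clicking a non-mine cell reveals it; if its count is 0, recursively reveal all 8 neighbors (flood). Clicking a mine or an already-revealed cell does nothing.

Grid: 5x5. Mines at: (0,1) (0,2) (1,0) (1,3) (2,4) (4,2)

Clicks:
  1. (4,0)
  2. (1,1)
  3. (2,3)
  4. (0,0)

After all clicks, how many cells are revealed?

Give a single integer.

Answer: 9

Derivation:
Click 1 (4,0) count=0: revealed 6 new [(2,0) (2,1) (3,0) (3,1) (4,0) (4,1)] -> total=6
Click 2 (1,1) count=3: revealed 1 new [(1,1)] -> total=7
Click 3 (2,3) count=2: revealed 1 new [(2,3)] -> total=8
Click 4 (0,0) count=2: revealed 1 new [(0,0)] -> total=9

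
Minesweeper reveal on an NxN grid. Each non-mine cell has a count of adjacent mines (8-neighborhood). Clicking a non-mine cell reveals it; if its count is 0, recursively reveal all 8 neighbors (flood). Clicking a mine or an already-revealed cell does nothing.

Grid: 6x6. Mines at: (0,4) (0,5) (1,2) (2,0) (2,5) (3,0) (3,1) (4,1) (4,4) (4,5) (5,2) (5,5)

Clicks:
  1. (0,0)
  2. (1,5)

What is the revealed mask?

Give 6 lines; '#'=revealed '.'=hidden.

Answer: ##....
##...#
......
......
......
......

Derivation:
Click 1 (0,0) count=0: revealed 4 new [(0,0) (0,1) (1,0) (1,1)] -> total=4
Click 2 (1,5) count=3: revealed 1 new [(1,5)] -> total=5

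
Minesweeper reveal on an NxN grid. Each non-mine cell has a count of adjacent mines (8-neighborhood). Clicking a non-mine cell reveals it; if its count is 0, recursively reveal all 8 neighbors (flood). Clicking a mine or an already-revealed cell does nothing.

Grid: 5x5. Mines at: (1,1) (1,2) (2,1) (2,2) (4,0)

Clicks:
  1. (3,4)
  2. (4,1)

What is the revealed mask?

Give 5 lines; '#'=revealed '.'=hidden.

Click 1 (3,4) count=0: revealed 14 new [(0,3) (0,4) (1,3) (1,4) (2,3) (2,4) (3,1) (3,2) (3,3) (3,4) (4,1) (4,2) (4,3) (4,4)] -> total=14
Click 2 (4,1) count=1: revealed 0 new [(none)] -> total=14

Answer: ...##
...##
...##
.####
.####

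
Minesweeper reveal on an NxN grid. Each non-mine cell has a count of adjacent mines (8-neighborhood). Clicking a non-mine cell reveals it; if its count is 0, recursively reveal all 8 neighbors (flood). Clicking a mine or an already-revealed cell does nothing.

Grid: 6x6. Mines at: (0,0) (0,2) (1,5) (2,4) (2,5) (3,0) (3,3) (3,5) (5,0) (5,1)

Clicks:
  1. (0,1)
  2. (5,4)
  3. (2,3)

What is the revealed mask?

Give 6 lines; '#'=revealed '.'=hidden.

Click 1 (0,1) count=2: revealed 1 new [(0,1)] -> total=1
Click 2 (5,4) count=0: revealed 8 new [(4,2) (4,3) (4,4) (4,5) (5,2) (5,3) (5,4) (5,5)] -> total=9
Click 3 (2,3) count=2: revealed 1 new [(2,3)] -> total=10

Answer: .#....
......
...#..
......
..####
..####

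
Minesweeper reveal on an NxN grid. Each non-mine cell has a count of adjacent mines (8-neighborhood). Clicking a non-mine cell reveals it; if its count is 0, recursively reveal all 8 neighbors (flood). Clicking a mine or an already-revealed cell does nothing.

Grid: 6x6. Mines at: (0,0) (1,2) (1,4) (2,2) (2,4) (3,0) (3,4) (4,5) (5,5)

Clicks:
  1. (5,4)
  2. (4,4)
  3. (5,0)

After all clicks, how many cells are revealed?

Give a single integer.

Answer: 13

Derivation:
Click 1 (5,4) count=2: revealed 1 new [(5,4)] -> total=1
Click 2 (4,4) count=3: revealed 1 new [(4,4)] -> total=2
Click 3 (5,0) count=0: revealed 11 new [(3,1) (3,2) (3,3) (4,0) (4,1) (4,2) (4,3) (5,0) (5,1) (5,2) (5,3)] -> total=13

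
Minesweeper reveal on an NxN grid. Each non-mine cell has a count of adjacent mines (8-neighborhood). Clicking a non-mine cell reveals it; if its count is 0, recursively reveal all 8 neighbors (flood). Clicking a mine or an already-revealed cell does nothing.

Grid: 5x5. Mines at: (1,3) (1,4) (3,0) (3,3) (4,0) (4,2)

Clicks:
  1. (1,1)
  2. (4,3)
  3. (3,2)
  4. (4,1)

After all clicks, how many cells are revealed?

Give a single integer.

Click 1 (1,1) count=0: revealed 9 new [(0,0) (0,1) (0,2) (1,0) (1,1) (1,2) (2,0) (2,1) (2,2)] -> total=9
Click 2 (4,3) count=2: revealed 1 new [(4,3)] -> total=10
Click 3 (3,2) count=2: revealed 1 new [(3,2)] -> total=11
Click 4 (4,1) count=3: revealed 1 new [(4,1)] -> total=12

Answer: 12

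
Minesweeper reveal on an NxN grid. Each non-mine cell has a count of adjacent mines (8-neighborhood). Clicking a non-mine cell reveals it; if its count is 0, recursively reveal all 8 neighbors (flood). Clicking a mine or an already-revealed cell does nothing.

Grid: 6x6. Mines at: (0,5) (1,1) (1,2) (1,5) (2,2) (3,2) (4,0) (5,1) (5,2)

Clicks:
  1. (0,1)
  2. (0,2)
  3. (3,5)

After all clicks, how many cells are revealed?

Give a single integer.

Click 1 (0,1) count=2: revealed 1 new [(0,1)] -> total=1
Click 2 (0,2) count=2: revealed 1 new [(0,2)] -> total=2
Click 3 (3,5) count=0: revealed 12 new [(2,3) (2,4) (2,5) (3,3) (3,4) (3,5) (4,3) (4,4) (4,5) (5,3) (5,4) (5,5)] -> total=14

Answer: 14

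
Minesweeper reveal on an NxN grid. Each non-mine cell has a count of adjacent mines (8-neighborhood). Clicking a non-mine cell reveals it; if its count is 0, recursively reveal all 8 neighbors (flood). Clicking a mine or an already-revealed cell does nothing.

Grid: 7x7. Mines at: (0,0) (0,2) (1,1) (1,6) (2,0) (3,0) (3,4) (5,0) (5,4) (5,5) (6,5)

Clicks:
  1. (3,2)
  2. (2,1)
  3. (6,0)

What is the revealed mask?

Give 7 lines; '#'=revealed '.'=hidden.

Answer: .......
.......
.###...
.###...
.###...
.###...
####...

Derivation:
Click 1 (3,2) count=0: revealed 15 new [(2,1) (2,2) (2,3) (3,1) (3,2) (3,3) (4,1) (4,2) (4,3) (5,1) (5,2) (5,3) (6,1) (6,2) (6,3)] -> total=15
Click 2 (2,1) count=3: revealed 0 new [(none)] -> total=15
Click 3 (6,0) count=1: revealed 1 new [(6,0)] -> total=16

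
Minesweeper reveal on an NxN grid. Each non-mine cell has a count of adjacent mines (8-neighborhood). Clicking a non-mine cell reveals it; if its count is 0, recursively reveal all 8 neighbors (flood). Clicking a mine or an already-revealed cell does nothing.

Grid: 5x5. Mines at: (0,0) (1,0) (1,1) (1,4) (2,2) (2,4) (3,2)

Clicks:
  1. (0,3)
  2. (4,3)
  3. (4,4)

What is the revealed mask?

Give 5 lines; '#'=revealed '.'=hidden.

Answer: ...#.
.....
.....
...##
...##

Derivation:
Click 1 (0,3) count=1: revealed 1 new [(0,3)] -> total=1
Click 2 (4,3) count=1: revealed 1 new [(4,3)] -> total=2
Click 3 (4,4) count=0: revealed 3 new [(3,3) (3,4) (4,4)] -> total=5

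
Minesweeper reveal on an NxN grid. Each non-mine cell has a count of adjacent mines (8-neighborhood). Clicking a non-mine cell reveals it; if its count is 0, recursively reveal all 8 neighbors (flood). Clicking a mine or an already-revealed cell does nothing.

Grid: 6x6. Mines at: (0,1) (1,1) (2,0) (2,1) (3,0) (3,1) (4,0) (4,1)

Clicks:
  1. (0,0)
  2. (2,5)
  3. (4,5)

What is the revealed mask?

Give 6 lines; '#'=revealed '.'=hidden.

Answer: #.####
..####
..####
..####
..####
..####

Derivation:
Click 1 (0,0) count=2: revealed 1 new [(0,0)] -> total=1
Click 2 (2,5) count=0: revealed 24 new [(0,2) (0,3) (0,4) (0,5) (1,2) (1,3) (1,4) (1,5) (2,2) (2,3) (2,4) (2,5) (3,2) (3,3) (3,4) (3,5) (4,2) (4,3) (4,4) (4,5) (5,2) (5,3) (5,4) (5,5)] -> total=25
Click 3 (4,5) count=0: revealed 0 new [(none)] -> total=25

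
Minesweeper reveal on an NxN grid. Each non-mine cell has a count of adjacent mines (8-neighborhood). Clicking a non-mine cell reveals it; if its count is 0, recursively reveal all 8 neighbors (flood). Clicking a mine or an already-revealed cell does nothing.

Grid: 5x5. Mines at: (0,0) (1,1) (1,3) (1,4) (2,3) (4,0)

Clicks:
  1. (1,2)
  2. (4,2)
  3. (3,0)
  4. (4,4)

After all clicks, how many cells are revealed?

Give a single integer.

Answer: 10

Derivation:
Click 1 (1,2) count=3: revealed 1 new [(1,2)] -> total=1
Click 2 (4,2) count=0: revealed 8 new [(3,1) (3,2) (3,3) (3,4) (4,1) (4,2) (4,3) (4,4)] -> total=9
Click 3 (3,0) count=1: revealed 1 new [(3,0)] -> total=10
Click 4 (4,4) count=0: revealed 0 new [(none)] -> total=10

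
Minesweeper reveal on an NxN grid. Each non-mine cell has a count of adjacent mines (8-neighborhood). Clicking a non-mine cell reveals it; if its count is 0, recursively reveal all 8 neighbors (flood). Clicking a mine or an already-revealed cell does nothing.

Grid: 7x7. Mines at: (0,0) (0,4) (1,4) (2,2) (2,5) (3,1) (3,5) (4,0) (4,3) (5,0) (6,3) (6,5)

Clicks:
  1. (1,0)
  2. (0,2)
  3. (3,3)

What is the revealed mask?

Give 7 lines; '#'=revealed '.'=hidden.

Click 1 (1,0) count=1: revealed 1 new [(1,0)] -> total=1
Click 2 (0,2) count=0: revealed 6 new [(0,1) (0,2) (0,3) (1,1) (1,2) (1,3)] -> total=7
Click 3 (3,3) count=2: revealed 1 new [(3,3)] -> total=8

Answer: .###...
####...
.......
...#...
.......
.......
.......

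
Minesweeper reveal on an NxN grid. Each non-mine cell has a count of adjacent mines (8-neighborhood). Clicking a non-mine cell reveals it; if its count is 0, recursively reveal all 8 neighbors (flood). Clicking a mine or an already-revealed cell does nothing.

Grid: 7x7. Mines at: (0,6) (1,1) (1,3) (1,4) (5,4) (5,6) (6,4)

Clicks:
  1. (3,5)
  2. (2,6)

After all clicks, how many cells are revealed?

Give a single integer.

Click 1 (3,5) count=0: revealed 31 new [(1,5) (1,6) (2,0) (2,1) (2,2) (2,3) (2,4) (2,5) (2,6) (3,0) (3,1) (3,2) (3,3) (3,4) (3,5) (3,6) (4,0) (4,1) (4,2) (4,3) (4,4) (4,5) (4,6) (5,0) (5,1) (5,2) (5,3) (6,0) (6,1) (6,2) (6,3)] -> total=31
Click 2 (2,6) count=0: revealed 0 new [(none)] -> total=31

Answer: 31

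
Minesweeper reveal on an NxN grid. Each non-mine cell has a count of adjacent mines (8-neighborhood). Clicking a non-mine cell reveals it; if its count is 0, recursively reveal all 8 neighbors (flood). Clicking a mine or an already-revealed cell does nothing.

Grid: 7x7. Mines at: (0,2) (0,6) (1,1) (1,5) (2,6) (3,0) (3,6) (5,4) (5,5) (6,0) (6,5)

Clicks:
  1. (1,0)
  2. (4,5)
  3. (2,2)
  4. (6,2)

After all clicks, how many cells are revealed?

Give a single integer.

Click 1 (1,0) count=1: revealed 1 new [(1,0)] -> total=1
Click 2 (4,5) count=3: revealed 1 new [(4,5)] -> total=2
Click 3 (2,2) count=1: revealed 1 new [(2,2)] -> total=3
Click 4 (6,2) count=0: revealed 22 new [(1,2) (1,3) (1,4) (2,1) (2,3) (2,4) (2,5) (3,1) (3,2) (3,3) (3,4) (3,5) (4,1) (4,2) (4,3) (4,4) (5,1) (5,2) (5,3) (6,1) (6,2) (6,3)] -> total=25

Answer: 25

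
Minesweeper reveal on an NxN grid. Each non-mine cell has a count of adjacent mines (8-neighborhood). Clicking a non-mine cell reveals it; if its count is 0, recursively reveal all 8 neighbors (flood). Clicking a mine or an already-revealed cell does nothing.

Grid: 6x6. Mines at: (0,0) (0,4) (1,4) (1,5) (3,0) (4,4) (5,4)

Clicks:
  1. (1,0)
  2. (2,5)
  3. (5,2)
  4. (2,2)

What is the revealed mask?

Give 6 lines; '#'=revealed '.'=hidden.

Answer: .###..
####..
.###.#
.###..
####..
####..

Derivation:
Click 1 (1,0) count=1: revealed 1 new [(1,0)] -> total=1
Click 2 (2,5) count=2: revealed 1 new [(2,5)] -> total=2
Click 3 (5,2) count=0: revealed 20 new [(0,1) (0,2) (0,3) (1,1) (1,2) (1,3) (2,1) (2,2) (2,3) (3,1) (3,2) (3,3) (4,0) (4,1) (4,2) (4,3) (5,0) (5,1) (5,2) (5,3)] -> total=22
Click 4 (2,2) count=0: revealed 0 new [(none)] -> total=22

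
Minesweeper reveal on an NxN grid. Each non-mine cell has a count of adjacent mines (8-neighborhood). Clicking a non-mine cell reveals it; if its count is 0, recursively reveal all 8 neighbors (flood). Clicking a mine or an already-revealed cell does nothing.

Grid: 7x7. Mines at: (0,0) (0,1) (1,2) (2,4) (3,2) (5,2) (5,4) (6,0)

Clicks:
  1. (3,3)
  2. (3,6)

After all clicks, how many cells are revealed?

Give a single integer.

Click 1 (3,3) count=2: revealed 1 new [(3,3)] -> total=1
Click 2 (3,6) count=0: revealed 18 new [(0,3) (0,4) (0,5) (0,6) (1,3) (1,4) (1,5) (1,6) (2,5) (2,6) (3,5) (3,6) (4,5) (4,6) (5,5) (5,6) (6,5) (6,6)] -> total=19

Answer: 19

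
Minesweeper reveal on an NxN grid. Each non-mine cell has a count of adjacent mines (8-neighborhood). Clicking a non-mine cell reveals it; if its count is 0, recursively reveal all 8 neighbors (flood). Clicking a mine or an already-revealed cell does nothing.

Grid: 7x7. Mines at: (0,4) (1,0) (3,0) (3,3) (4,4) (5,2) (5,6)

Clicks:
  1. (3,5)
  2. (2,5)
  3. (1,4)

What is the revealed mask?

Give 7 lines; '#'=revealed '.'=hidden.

Answer: .....##
....###
....###
....###
.....##
.......
.......

Derivation:
Click 1 (3,5) count=1: revealed 1 new [(3,5)] -> total=1
Click 2 (2,5) count=0: revealed 12 new [(0,5) (0,6) (1,4) (1,5) (1,6) (2,4) (2,5) (2,6) (3,4) (3,6) (4,5) (4,6)] -> total=13
Click 3 (1,4) count=1: revealed 0 new [(none)] -> total=13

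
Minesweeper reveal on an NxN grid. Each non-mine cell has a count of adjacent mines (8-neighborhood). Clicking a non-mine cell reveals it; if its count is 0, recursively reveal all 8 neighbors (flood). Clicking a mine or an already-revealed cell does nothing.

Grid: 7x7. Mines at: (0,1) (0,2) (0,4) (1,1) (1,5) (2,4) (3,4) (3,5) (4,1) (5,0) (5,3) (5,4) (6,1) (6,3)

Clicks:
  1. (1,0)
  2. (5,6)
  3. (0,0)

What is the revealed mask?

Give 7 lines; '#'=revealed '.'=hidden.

Answer: #......
#......
.......
.......
.....##
.....##
.....##

Derivation:
Click 1 (1,0) count=2: revealed 1 new [(1,0)] -> total=1
Click 2 (5,6) count=0: revealed 6 new [(4,5) (4,6) (5,5) (5,6) (6,5) (6,6)] -> total=7
Click 3 (0,0) count=2: revealed 1 new [(0,0)] -> total=8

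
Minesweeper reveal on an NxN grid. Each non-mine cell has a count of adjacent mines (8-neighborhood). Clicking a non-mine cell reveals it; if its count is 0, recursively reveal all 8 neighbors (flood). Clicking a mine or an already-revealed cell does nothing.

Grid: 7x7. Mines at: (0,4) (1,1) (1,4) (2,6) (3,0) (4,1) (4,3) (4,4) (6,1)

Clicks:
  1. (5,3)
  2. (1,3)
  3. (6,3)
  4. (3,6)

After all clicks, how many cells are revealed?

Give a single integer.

Click 1 (5,3) count=2: revealed 1 new [(5,3)] -> total=1
Click 2 (1,3) count=2: revealed 1 new [(1,3)] -> total=2
Click 3 (6,3) count=0: revealed 13 new [(3,5) (3,6) (4,5) (4,6) (5,2) (5,4) (5,5) (5,6) (6,2) (6,3) (6,4) (6,5) (6,6)] -> total=15
Click 4 (3,6) count=1: revealed 0 new [(none)] -> total=15

Answer: 15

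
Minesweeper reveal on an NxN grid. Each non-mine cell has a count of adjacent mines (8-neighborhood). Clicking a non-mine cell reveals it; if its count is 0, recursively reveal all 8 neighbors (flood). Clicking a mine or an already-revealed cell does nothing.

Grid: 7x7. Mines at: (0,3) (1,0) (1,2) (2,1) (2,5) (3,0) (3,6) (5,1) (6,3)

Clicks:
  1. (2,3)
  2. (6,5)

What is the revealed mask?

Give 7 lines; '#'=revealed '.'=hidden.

Answer: .......
.......
..###..
..####.
..#####
..#####
....###

Derivation:
Click 1 (2,3) count=1: revealed 1 new [(2,3)] -> total=1
Click 2 (6,5) count=0: revealed 19 new [(2,2) (2,4) (3,2) (3,3) (3,4) (3,5) (4,2) (4,3) (4,4) (4,5) (4,6) (5,2) (5,3) (5,4) (5,5) (5,6) (6,4) (6,5) (6,6)] -> total=20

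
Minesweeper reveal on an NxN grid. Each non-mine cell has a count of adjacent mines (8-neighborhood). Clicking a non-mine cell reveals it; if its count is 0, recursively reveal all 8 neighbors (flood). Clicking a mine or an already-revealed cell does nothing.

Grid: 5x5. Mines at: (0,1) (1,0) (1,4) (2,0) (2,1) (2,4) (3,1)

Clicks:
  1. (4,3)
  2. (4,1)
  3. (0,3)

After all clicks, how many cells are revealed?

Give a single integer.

Answer: 8

Derivation:
Click 1 (4,3) count=0: revealed 6 new [(3,2) (3,3) (3,4) (4,2) (4,3) (4,4)] -> total=6
Click 2 (4,1) count=1: revealed 1 new [(4,1)] -> total=7
Click 3 (0,3) count=1: revealed 1 new [(0,3)] -> total=8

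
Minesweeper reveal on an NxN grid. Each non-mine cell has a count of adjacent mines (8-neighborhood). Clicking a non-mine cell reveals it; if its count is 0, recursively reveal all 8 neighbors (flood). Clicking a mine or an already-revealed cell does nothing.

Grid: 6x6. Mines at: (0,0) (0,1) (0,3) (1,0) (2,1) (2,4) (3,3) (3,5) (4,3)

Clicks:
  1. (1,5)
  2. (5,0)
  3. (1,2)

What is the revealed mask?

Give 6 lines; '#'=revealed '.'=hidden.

Answer: ......
..#..#
......
###...
###...
###...

Derivation:
Click 1 (1,5) count=1: revealed 1 new [(1,5)] -> total=1
Click 2 (5,0) count=0: revealed 9 new [(3,0) (3,1) (3,2) (4,0) (4,1) (4,2) (5,0) (5,1) (5,2)] -> total=10
Click 3 (1,2) count=3: revealed 1 new [(1,2)] -> total=11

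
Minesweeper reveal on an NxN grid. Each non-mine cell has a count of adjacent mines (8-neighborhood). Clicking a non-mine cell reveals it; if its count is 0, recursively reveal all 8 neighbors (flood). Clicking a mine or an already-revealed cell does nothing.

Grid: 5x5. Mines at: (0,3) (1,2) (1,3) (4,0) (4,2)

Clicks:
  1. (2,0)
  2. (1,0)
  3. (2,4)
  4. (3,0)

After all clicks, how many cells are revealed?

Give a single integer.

Click 1 (2,0) count=0: revealed 8 new [(0,0) (0,1) (1,0) (1,1) (2,0) (2,1) (3,0) (3,1)] -> total=8
Click 2 (1,0) count=0: revealed 0 new [(none)] -> total=8
Click 3 (2,4) count=1: revealed 1 new [(2,4)] -> total=9
Click 4 (3,0) count=1: revealed 0 new [(none)] -> total=9

Answer: 9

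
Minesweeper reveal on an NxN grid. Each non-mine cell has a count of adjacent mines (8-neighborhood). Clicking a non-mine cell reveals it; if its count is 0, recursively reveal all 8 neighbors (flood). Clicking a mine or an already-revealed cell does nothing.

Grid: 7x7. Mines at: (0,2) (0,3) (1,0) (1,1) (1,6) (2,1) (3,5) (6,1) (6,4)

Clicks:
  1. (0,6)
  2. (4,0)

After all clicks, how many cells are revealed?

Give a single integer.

Click 1 (0,6) count=1: revealed 1 new [(0,6)] -> total=1
Click 2 (4,0) count=0: revealed 21 new [(1,2) (1,3) (1,4) (2,2) (2,3) (2,4) (3,0) (3,1) (3,2) (3,3) (3,4) (4,0) (4,1) (4,2) (4,3) (4,4) (5,0) (5,1) (5,2) (5,3) (5,4)] -> total=22

Answer: 22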